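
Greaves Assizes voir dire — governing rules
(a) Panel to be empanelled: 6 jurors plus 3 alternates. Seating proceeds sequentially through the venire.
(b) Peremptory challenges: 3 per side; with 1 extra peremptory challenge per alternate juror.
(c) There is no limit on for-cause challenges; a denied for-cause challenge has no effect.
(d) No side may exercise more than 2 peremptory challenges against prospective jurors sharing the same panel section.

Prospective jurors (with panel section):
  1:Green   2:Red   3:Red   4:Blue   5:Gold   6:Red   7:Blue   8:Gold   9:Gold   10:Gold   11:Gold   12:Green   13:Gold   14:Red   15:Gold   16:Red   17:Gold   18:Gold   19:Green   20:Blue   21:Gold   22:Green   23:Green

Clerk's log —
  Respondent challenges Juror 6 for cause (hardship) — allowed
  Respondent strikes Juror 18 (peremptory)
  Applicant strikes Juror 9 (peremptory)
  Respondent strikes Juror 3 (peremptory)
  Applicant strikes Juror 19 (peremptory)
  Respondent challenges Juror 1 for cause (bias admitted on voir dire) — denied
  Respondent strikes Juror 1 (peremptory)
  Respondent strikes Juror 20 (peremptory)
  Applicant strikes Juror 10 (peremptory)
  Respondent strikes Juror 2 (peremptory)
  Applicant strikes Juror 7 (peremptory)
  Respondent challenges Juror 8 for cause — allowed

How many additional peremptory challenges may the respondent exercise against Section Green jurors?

Respondent peremptories so far: #18, #3, #1, #20, #2 — 5 of 6 used, 1 left overall.
Against Section Green: #1 — 1 used; per-section cap 2 leaves 1.
Binding limit: min(1, 1) = 1.

1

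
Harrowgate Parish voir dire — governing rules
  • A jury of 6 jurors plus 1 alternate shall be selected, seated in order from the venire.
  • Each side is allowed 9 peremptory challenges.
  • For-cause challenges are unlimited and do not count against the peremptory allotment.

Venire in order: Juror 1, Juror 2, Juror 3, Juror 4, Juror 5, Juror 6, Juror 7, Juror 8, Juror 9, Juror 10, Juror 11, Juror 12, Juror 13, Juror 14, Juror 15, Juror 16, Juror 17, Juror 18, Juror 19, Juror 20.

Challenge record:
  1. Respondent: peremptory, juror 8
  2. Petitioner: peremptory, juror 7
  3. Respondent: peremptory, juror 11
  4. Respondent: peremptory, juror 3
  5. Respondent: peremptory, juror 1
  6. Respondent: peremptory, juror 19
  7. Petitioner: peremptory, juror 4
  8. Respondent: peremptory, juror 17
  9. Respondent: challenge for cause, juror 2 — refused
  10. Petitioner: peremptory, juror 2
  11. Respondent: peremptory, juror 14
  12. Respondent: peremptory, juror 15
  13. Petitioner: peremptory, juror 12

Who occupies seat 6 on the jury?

16

Removed: #1, #2, #3, #4, #7, #8, #11, #12, #14, #15, #17, #19.
Seating in order: seats 1–6 → #5, #6, #9, #10, #13, #16; alternates → #18.
So seat 6 is #16.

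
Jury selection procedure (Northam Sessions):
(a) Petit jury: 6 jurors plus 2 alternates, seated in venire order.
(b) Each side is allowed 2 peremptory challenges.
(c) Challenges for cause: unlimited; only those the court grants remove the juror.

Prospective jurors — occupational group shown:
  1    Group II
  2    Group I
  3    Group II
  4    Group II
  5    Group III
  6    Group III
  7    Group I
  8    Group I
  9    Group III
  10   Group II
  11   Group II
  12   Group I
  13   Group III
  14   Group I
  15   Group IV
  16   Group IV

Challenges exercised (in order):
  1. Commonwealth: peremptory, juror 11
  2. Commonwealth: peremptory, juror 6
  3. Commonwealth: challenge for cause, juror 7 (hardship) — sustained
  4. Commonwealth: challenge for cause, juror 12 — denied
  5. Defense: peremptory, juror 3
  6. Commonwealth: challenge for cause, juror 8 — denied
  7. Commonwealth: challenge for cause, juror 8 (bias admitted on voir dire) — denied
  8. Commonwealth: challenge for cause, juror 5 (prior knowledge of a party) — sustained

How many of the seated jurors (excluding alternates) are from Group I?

Removed: #3, #5, #6, #7, #11.
Seated jurors 1–6: #1, #2, #4, #8, #9, #10 (alternates #12, #13 not counted).
Of those, in Group I: #2, #8 → 2.

2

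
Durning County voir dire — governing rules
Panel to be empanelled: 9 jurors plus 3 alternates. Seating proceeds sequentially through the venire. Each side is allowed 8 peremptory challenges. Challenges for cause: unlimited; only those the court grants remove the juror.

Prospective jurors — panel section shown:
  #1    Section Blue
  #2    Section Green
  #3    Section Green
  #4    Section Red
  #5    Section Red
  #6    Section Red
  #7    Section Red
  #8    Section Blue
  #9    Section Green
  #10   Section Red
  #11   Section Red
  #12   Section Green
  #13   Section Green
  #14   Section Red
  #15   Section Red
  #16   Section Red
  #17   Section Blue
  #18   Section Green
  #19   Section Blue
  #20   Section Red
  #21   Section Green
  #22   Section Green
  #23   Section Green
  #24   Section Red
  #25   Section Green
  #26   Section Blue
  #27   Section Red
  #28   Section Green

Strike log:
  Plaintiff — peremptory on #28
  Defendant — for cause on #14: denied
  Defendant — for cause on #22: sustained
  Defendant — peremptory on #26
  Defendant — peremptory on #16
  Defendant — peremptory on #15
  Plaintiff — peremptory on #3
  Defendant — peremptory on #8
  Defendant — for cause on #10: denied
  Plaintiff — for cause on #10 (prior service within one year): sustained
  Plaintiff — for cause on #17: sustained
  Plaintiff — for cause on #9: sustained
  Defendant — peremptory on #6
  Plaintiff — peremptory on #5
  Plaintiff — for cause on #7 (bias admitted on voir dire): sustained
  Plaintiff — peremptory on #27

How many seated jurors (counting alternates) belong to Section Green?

6

Removed: #3, #5, #6, #7, #8, #9, #10, #15, #16, #17, #22, #26, #27, #28.
Seated (12 incl. alternates): #1, #2, #4, #11, #12, #13, #14, #18, #19, #20, #21, #23.
Of those, in Section Green: #2, #12, #13, #18, #21, #23 → 6.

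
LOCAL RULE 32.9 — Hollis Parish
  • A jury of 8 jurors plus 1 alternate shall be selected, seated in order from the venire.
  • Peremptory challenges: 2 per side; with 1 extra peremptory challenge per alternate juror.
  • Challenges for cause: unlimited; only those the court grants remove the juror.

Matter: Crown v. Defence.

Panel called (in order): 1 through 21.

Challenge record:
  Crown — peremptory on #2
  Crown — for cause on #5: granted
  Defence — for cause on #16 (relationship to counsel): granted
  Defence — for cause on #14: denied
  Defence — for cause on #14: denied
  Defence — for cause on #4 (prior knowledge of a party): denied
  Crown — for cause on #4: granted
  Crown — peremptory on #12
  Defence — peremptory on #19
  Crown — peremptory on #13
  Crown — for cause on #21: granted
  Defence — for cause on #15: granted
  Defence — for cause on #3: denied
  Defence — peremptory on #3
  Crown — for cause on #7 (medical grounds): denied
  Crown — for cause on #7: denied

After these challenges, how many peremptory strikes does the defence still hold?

Defence allotment: 2 base + 1 × 1 alternate = 3.
Defence peremptories used: #19, #3 — 2 (for-cause on #16, #14, #14, #4, #15, #3 don't count).
Remaining: 3 − 2 = 1.

1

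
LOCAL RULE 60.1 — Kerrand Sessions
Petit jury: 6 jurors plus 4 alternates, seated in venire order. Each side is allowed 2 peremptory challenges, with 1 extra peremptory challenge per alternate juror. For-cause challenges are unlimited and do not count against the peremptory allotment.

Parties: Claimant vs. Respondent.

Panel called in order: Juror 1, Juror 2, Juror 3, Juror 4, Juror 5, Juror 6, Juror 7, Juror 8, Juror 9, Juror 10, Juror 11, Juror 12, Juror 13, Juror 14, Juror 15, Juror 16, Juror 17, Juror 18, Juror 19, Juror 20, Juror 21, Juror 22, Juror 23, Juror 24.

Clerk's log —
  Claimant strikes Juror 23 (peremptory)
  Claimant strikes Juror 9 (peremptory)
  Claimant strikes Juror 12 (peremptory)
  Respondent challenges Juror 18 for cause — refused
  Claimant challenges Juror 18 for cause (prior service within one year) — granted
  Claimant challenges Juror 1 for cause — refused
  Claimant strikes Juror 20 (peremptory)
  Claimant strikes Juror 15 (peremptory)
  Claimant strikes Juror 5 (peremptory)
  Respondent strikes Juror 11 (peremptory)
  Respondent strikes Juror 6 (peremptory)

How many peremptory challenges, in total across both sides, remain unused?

Claimant allotment: 2 base + 1 × 4 alternates = 6. Respondent allotment: 2 base + 1 × 4 alternates = 6.
Claimant peremptories used: #23, #9, #12, #20, #15, #5 — 6 (for-cause on #18, #1 don't count).
Respondent peremptories used: #11, #6 — 2 (the for-cause on #18 doesn't count).
Remaining: (6 − 6) + (6 − 2) = 4.

4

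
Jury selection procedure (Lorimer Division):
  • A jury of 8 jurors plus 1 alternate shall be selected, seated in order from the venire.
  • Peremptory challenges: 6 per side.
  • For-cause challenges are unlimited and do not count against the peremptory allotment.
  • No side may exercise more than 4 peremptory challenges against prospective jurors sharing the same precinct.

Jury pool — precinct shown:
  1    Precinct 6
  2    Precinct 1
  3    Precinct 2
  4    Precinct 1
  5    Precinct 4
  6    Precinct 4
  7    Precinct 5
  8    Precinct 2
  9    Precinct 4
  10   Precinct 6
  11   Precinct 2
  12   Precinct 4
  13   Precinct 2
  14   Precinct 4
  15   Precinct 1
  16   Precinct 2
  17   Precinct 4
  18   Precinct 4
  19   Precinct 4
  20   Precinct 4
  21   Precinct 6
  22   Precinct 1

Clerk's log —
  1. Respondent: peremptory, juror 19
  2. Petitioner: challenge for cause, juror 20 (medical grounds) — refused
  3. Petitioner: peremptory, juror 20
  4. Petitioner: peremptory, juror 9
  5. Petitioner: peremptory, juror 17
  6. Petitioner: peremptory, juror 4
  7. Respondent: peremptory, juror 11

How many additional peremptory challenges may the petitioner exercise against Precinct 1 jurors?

Petitioner peremptories so far: #20, #9, #17, #4 — 4 of 6 used, 2 left overall.
Against Precinct 1: #4 — 1 used; per-precinct cap 4 leaves 3.
Binding limit: min(2, 3) = 2.

2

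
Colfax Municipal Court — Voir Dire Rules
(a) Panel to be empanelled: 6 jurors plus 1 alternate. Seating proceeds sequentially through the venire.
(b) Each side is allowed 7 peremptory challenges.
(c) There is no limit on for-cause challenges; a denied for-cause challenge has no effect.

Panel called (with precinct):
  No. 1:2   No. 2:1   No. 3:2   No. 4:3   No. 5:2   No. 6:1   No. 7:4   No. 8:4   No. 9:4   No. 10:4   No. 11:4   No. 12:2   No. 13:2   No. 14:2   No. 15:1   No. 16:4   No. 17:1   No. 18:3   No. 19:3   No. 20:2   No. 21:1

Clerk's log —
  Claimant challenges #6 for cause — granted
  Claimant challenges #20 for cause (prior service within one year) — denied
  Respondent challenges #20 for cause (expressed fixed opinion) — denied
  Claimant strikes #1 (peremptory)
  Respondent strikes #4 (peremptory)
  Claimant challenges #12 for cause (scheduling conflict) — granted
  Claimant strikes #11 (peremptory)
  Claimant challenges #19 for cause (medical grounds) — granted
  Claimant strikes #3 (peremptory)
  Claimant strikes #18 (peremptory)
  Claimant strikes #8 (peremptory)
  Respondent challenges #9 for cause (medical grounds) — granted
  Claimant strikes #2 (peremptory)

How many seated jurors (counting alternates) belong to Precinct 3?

0

Removed: #1, #2, #3, #4, #6, #8, #9, #11, #12, #18, #19.
Seated (7 incl. alternates): #5, #7, #10, #13, #14, #15, #16.
None of those are in Precinct 3 → 0.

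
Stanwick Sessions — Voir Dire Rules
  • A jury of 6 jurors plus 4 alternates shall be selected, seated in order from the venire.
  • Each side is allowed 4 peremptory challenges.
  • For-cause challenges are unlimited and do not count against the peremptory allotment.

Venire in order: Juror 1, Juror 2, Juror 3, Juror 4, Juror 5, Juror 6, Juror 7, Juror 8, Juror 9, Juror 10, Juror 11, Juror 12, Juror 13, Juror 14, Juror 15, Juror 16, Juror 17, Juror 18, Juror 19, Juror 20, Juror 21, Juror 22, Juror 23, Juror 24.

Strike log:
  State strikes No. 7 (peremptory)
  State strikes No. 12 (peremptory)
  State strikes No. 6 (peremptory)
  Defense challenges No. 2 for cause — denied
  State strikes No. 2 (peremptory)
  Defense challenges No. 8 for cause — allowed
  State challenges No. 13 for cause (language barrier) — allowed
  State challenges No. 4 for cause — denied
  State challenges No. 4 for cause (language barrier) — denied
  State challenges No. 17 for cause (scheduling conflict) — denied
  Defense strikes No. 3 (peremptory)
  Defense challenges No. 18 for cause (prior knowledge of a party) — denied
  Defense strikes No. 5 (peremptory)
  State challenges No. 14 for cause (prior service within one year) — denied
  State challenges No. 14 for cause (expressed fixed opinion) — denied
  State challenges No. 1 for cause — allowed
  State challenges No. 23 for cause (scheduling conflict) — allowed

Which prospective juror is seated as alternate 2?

17

Removed: #1, #2, #3, #5, #6, #7, #8, #12, #13, #23. (#4, #14, #17, #18 stay — for-cause denied.)
Seating in order: seats 1–6 → #4, #9, #10, #11, #14, #15; alternates → #16, #17, #18, #19.
So alternate 2 is #17.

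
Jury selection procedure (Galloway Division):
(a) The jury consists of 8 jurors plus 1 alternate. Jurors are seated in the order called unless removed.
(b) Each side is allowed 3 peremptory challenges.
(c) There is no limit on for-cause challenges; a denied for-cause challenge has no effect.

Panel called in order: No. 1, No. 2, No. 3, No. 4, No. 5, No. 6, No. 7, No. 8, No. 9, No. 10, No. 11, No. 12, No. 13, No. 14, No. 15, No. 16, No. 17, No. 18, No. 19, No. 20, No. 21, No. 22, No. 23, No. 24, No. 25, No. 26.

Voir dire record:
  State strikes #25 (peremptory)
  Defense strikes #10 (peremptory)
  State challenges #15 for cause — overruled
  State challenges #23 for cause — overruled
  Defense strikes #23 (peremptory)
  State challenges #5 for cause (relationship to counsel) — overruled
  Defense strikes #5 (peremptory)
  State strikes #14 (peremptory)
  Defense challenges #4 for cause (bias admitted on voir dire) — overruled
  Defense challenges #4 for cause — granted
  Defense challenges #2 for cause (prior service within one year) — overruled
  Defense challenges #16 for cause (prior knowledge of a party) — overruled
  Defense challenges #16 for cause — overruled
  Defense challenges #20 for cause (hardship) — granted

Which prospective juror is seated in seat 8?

11

Removed: #4, #5, #10, #14, #20, #23, #25. (#2, #15, #16 stay — for-cause denied.)
Seating in order: seats 1–8 → #1, #2, #3, #6, #7, #8, #9, #11; alternates → #12.
So seat 8 is #11.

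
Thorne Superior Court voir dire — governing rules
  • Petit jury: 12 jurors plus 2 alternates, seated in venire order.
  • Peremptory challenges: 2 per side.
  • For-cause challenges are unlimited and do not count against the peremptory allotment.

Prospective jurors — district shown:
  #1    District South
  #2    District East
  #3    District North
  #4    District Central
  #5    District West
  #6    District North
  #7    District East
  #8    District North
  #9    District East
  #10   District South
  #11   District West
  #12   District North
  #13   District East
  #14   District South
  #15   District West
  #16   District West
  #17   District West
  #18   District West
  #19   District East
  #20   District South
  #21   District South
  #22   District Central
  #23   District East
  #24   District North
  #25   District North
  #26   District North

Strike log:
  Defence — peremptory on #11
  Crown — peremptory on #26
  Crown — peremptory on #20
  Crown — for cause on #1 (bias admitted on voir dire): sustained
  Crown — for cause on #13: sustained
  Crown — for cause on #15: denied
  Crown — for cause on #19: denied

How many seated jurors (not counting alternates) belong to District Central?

1

Removed: #1, #11, #13, #20, #26.
Seated jurors 1–12: #2, #3, #4, #5, #6, #7, #8, #9, #10, #12, #14, #15 (alternates #16, #17 not counted).
Of those, in District Central: #4 → 1.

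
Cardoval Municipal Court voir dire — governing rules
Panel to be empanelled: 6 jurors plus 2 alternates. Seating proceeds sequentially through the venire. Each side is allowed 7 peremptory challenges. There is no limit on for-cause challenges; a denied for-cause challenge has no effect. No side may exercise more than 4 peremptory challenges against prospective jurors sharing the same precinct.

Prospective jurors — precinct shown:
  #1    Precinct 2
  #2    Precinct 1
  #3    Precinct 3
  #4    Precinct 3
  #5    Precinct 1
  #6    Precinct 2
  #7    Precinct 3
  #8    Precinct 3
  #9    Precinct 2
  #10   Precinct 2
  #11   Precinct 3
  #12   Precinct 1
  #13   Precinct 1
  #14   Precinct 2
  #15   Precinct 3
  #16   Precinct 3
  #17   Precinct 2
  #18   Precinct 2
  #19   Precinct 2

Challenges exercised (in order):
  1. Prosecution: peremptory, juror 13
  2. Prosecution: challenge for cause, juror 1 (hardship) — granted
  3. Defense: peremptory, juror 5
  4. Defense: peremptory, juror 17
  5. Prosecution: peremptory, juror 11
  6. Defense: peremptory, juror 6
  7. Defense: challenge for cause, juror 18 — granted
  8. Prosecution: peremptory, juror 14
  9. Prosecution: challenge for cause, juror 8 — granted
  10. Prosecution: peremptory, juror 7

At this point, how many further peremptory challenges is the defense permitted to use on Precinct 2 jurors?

Defense peremptories so far: #5, #17, #6 — 3 of 7 used, 4 left overall.
Against Precinct 2: #17, #6 — 2 used; per-precinct cap 4 leaves 2.
Binding limit: min(4, 2) = 2.

2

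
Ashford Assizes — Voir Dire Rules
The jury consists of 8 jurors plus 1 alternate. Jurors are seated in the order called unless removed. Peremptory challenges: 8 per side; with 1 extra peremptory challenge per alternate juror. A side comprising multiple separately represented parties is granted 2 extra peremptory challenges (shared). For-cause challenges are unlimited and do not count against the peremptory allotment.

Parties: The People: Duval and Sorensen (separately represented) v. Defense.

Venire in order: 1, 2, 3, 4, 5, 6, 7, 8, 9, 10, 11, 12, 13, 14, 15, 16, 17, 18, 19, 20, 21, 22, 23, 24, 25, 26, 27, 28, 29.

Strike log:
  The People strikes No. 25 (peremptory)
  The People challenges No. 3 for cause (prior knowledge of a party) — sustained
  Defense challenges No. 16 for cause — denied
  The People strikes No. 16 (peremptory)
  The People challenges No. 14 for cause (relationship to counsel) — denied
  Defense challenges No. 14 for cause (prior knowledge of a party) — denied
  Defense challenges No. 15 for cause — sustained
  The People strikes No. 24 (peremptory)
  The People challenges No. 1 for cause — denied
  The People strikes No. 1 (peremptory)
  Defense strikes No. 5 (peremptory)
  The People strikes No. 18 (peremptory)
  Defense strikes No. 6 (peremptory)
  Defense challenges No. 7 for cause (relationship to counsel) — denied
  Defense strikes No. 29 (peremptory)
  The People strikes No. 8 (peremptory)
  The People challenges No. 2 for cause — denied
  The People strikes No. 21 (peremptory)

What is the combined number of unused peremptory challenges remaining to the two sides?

The People allotment: 8 base + 1 × 1 alternate + 2 multi-party = 11. Defense allotment: 8 base + 1 × 1 alternate = 9.
The People peremptories used: #25, #16, #24, #1, #18, #8, #21 — 7 (for-cause on #3, #14, #1, #2 don't count).
Defense peremptories used: #5, #6, #29 — 3 (for-cause on #16, #14, #15, #7 don't count).
Remaining: (11 − 7) + (9 − 3) = 10.

10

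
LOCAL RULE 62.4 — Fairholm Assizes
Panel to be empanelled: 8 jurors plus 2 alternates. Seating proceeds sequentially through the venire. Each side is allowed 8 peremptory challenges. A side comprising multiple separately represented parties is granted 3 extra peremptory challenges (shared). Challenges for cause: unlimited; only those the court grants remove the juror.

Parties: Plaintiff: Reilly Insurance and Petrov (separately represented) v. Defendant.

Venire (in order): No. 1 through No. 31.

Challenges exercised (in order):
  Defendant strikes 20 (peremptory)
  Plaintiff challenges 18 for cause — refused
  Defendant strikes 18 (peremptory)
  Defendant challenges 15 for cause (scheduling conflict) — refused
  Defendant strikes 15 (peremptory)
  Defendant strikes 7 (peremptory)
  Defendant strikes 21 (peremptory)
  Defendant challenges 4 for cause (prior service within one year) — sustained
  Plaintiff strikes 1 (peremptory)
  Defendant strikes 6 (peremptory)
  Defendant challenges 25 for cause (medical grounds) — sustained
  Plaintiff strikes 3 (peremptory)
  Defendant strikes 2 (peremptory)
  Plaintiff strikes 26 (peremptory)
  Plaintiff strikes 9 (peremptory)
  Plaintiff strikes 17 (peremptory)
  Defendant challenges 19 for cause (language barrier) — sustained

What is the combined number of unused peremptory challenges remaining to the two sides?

Plaintiff allotment: 8 base + 3 multi-party = 11. Defendant allotment: 8.
Plaintiff peremptories used: #1, #3, #26, #9, #17 — 5 (the for-cause on #18 doesn't count).
Defendant peremptories used: #20, #18, #15, #7, #21, #6, #2 — 7 (for-cause on #15, #4, #25, #19 don't count).
Remaining: (11 − 5) + (8 − 7) = 7.

7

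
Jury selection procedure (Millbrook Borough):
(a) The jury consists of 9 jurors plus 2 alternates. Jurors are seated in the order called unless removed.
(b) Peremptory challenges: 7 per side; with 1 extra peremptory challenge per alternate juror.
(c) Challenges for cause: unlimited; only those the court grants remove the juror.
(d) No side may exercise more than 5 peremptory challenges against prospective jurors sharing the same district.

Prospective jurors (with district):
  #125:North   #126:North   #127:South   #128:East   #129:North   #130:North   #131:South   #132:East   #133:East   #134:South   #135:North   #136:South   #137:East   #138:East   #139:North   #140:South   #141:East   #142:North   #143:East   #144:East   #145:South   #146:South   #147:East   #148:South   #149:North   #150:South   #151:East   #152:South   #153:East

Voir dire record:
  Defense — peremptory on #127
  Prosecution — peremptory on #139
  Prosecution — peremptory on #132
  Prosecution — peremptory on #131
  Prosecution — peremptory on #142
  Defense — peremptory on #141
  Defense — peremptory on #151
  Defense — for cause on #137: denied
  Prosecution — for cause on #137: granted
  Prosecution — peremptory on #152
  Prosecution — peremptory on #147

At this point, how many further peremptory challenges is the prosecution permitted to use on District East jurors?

3

Prosecution peremptories so far: #139, #132, #131, #142, #152, #147 — 6 of 9 used, 3 left overall.
Against District East: #132, #147 — 2 used; per-district cap 5 leaves 3.
Binding limit: min(3, 3) = 3.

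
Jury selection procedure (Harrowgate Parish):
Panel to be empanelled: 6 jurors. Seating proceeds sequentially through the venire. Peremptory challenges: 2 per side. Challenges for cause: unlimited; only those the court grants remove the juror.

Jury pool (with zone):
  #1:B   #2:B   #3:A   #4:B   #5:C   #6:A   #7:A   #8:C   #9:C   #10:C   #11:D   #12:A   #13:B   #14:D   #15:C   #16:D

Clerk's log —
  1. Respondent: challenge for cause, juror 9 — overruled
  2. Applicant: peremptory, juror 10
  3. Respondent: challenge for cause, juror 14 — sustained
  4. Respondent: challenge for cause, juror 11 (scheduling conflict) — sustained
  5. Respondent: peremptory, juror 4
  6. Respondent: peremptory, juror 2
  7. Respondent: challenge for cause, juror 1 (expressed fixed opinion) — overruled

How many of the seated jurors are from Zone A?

3

Removed: #2, #4, #10, #11, #14.
Seated jurors 1–6: #1, #3, #5, #6, #7, #8.
Of those, in Zone A: #3, #6, #7 → 3.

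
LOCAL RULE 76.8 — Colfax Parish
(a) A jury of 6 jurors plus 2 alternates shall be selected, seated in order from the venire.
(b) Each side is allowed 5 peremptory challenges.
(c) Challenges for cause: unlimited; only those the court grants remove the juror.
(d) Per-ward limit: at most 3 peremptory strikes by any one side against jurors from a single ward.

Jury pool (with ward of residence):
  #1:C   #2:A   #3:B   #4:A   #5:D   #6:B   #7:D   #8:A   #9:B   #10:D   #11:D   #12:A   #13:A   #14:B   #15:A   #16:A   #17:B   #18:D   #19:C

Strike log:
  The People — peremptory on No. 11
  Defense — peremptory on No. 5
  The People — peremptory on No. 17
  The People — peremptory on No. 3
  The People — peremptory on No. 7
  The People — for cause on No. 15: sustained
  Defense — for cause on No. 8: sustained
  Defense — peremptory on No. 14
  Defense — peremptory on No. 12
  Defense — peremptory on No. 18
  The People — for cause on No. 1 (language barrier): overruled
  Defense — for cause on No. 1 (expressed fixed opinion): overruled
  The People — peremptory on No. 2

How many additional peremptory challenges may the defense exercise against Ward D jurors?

1

Defense peremptories so far: #5, #14, #12, #18 — 4 of 5 used, 1 left overall.
Against Ward D: #5, #18 — 2 used; per-ward cap 3 leaves 1.
Binding limit: min(1, 1) = 1.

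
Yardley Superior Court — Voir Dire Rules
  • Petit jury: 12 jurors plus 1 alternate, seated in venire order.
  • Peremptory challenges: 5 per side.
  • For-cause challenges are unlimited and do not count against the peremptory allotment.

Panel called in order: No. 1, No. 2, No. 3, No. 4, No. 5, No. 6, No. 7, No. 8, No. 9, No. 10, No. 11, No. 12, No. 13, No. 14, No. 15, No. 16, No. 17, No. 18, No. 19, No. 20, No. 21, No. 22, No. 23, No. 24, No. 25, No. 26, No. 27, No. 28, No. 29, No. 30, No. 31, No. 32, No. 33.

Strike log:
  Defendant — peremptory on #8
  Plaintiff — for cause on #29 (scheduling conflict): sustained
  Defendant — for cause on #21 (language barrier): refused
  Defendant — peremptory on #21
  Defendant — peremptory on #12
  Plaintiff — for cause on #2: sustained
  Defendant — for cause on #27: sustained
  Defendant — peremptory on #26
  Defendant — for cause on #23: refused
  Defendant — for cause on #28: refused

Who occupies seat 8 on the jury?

10

Removed: #2, #8, #12, #21, #26, #27, #29. (#23, #28 stay — for-cause denied.)
Seating in order: seats 1–12 → #1, #3, #4, #5, #6, #7, #9, #10, #11, #13, #14, #15; alternates → #16.
So seat 8 is #10.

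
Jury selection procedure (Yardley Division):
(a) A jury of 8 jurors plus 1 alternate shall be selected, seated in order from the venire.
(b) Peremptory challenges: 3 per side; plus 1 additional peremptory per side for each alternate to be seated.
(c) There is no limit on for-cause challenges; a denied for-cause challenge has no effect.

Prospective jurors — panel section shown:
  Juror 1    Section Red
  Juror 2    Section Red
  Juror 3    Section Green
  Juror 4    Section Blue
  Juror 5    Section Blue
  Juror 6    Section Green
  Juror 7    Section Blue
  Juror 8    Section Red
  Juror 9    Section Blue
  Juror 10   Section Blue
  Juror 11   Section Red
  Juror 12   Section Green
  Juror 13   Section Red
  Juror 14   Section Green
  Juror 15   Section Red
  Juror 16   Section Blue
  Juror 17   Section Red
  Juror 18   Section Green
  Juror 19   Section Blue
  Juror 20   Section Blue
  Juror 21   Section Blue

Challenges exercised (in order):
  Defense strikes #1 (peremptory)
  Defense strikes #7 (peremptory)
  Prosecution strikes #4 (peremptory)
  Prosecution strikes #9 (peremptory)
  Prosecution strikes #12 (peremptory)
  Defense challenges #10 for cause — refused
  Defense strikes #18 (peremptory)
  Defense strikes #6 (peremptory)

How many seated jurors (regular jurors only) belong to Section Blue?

Removed: #1, #4, #6, #7, #9, #12, #18.
Seated jurors 1–8: #2, #3, #5, #8, #10, #11, #13, #14 (alternates #15 not counted).
Of those, in Section Blue: #5, #10 → 2.

2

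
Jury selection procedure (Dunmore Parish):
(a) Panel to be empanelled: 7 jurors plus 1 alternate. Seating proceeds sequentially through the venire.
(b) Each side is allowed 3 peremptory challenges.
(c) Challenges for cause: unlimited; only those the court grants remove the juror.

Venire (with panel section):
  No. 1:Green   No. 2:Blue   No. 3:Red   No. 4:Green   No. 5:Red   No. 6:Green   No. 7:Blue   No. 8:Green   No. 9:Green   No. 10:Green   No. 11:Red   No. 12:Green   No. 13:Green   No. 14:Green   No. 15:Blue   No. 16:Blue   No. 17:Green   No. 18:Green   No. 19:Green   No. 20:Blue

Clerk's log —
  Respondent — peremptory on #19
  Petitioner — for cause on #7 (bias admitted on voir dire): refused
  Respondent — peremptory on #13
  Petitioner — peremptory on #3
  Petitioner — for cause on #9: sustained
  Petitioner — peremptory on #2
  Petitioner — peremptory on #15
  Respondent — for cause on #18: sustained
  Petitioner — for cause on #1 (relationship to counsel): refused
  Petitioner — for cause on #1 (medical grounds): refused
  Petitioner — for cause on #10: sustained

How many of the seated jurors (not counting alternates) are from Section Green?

4

Removed: #2, #3, #9, #10, #13, #15, #18, #19.
Seated jurors 1–7: #1, #4, #5, #6, #7, #8, #11 (alternates #12 not counted).
Of those, in Section Green: #1, #4, #6, #8 → 4.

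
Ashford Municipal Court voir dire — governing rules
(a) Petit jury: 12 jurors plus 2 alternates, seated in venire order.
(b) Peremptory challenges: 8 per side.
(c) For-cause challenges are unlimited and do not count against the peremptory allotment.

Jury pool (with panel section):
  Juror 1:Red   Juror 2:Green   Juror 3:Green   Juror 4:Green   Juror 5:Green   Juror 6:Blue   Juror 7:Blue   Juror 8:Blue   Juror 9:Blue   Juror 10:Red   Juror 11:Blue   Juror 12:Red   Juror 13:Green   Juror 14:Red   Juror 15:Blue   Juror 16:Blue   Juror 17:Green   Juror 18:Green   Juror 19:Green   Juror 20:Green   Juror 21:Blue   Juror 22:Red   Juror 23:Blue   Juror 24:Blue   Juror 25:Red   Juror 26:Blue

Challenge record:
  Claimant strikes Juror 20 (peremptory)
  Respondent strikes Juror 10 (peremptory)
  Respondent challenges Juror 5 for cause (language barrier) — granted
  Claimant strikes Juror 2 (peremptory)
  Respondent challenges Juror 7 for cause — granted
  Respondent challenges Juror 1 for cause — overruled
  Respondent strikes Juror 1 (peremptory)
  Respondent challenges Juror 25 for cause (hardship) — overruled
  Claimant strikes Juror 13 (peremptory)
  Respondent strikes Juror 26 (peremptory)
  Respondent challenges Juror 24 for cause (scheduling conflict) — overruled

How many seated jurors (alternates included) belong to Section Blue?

Removed: #1, #2, #5, #7, #10, #13, #20, #26.
Seated (14 incl. alternates): #3, #4, #6, #8, #9, #11, #12, #14, #15, #16, #17, #18, #19, #21.
Of those, in Section Blue: #6, #8, #9, #11, #15, #16, #21 → 7.

7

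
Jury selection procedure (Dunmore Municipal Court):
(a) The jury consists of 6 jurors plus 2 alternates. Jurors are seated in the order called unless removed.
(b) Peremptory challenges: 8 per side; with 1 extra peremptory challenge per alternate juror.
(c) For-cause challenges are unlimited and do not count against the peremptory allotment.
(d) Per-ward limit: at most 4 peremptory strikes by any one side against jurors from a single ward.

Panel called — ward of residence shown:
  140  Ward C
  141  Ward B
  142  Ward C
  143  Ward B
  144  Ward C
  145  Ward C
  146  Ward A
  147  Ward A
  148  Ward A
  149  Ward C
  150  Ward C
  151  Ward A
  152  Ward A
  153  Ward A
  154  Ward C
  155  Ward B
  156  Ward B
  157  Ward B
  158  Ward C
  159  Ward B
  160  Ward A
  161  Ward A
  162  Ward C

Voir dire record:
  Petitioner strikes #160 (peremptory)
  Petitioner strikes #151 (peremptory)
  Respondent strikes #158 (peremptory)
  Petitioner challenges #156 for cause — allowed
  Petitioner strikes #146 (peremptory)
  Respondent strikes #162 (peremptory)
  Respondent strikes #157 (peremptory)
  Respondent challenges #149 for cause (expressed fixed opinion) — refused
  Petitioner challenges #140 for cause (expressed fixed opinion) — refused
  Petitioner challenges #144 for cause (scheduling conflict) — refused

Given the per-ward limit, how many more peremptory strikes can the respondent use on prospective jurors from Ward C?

Respondent peremptories so far: #158, #162, #157 — 3 of 10 used, 7 left overall.
Against Ward C: #158, #162 — 2 used; per-ward cap 4 leaves 2.
Binding limit: min(7, 2) = 2.

2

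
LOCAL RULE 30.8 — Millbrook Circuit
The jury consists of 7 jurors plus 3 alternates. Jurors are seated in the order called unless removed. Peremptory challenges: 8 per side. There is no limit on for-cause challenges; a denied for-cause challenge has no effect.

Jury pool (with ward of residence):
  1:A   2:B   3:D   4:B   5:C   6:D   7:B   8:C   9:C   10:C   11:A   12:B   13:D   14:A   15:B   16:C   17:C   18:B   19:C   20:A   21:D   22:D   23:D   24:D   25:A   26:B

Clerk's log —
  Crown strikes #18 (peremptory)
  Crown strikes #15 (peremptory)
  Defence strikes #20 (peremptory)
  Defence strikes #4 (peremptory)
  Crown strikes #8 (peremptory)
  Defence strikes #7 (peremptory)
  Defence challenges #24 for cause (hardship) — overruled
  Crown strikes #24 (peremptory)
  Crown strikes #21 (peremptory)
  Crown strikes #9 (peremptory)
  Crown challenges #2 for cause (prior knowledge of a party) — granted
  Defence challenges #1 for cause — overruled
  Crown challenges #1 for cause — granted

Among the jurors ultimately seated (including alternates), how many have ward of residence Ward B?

1

Removed: #1, #2, #4, #7, #8, #9, #15, #18, #20, #21, #24.
Seated (10 incl. alternates): #3, #5, #6, #10, #11, #12, #13, #14, #16, #17.
Of those, in Ward B: #12 → 1.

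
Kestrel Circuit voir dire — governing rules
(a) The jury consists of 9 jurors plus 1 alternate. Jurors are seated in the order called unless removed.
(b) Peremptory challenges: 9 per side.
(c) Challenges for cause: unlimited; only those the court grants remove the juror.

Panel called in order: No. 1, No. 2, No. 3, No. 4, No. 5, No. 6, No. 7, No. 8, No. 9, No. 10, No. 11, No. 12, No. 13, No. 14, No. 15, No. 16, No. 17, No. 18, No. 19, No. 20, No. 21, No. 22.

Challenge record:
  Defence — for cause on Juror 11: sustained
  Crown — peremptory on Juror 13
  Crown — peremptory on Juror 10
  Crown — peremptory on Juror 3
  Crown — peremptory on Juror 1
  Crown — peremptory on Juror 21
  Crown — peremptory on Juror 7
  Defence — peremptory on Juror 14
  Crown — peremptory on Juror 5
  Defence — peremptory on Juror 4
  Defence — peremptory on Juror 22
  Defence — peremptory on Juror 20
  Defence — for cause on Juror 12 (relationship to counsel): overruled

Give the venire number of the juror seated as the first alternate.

Removed: #1, #3, #4, #5, #7, #10, #11, #13, #14, #20, #21, #22. (#12 stays — for-cause denied.)
Filling seats in venire order through position 10: #2, #6, #8, #9, #12, #15, #16, #17, #18, #19.
So alternate 1 is #19.

19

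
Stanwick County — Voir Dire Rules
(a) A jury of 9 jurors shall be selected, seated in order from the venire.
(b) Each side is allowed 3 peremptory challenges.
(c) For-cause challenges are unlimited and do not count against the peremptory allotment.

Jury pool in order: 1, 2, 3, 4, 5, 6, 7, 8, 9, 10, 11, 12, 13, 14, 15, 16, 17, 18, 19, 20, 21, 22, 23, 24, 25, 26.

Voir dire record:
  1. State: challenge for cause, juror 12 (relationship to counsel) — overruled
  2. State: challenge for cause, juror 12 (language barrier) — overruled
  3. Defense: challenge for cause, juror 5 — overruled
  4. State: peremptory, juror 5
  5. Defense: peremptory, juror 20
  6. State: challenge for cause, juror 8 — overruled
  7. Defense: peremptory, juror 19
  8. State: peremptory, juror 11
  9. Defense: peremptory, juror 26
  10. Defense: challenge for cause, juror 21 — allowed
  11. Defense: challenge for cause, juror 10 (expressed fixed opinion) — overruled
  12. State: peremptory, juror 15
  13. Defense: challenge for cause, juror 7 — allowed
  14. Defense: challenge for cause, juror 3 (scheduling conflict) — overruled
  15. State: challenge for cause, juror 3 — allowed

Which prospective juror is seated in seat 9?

13

Removed: #3, #5, #7, #11, #15, #19, #20, #21, #26. (#8, #10, #12 stay — for-cause denied.)
Seating in order: seats 1–9 → #1, #2, #4, #6, #8, #9, #10, #12, #13.
So seat 9 is #13.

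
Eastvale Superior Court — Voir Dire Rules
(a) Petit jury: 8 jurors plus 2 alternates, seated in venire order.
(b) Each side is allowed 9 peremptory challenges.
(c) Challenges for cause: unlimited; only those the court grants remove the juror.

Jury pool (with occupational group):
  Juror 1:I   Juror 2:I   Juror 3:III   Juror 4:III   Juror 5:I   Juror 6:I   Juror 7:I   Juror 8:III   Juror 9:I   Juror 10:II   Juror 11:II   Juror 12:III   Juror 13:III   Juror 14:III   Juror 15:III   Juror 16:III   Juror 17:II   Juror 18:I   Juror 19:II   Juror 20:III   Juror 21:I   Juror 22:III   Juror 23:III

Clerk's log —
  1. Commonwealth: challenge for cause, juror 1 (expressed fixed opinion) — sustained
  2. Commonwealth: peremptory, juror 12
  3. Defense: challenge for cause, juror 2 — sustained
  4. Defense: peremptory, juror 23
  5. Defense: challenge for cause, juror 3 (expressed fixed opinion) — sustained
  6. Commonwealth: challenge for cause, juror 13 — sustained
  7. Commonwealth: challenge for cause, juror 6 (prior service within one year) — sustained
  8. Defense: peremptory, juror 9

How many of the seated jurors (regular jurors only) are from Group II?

2

Removed: #1, #2, #3, #6, #9, #12, #13, #23.
Seated jurors 1–8: #4, #5, #7, #8, #10, #11, #14, #15 (alternates #16, #17 not counted).
Of those, in Group II: #10, #11 → 2.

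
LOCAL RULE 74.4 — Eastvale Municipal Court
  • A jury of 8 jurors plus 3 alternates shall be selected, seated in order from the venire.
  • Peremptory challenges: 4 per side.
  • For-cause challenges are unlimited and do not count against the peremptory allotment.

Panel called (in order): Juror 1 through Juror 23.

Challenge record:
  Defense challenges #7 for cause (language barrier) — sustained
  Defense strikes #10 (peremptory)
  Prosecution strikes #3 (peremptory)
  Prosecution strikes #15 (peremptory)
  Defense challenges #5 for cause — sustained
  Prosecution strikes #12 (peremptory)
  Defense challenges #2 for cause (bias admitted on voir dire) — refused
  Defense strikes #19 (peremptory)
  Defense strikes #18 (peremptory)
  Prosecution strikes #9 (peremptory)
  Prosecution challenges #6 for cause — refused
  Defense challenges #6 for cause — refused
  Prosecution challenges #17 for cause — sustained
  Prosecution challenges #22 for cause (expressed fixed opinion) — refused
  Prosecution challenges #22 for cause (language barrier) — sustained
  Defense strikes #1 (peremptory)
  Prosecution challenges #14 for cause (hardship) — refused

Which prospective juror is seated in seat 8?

Removed: #1, #3, #5, #7, #9, #10, #12, #15, #17, #18, #19, #22. (#2, #6, #14 stay — for-cause denied.)
Seating in order: seats 1–8 → #2, #4, #6, #8, #11, #13, #14, #16; alternates → #20, #21, #23.
So seat 8 is #16.

16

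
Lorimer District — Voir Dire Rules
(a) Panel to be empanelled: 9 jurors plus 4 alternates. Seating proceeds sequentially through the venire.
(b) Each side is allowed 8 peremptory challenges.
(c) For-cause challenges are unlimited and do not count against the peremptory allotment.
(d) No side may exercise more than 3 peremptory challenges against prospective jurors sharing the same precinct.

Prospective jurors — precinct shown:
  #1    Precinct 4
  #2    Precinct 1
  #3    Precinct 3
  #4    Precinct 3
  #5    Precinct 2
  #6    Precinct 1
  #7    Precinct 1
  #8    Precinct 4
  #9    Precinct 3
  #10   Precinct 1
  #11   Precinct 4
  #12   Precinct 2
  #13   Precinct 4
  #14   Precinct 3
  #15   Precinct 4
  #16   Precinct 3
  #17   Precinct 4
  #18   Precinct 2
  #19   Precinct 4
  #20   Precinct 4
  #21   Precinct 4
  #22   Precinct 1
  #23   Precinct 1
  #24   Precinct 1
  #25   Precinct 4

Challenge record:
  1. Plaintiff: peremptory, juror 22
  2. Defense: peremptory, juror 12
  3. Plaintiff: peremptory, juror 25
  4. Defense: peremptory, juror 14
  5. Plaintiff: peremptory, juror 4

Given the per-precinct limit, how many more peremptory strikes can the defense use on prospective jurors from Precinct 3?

2

Defense peremptories so far: #12, #14 — 2 of 8 used, 6 left overall.
Against Precinct 3: #14 — 1 used; per-precinct cap 3 leaves 2.
Binding limit: min(6, 2) = 2.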